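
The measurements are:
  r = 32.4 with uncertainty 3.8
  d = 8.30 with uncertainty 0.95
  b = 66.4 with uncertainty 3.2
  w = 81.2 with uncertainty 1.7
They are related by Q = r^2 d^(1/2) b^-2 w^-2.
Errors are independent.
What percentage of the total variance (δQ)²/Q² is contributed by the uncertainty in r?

79.4%

(δQ/Q)² = (2·δr/r)² + (½·δd/d)² + (-2·δb/b)² + (-2·δw/w)²
  r term: (2×0.117)² = 0.0550
  d term: (0.5×0.114)² = 0.00328
  b term: (-2×0.0482)² = 0.00929
  w term: (-2×0.0209)² = 0.00175
Total = 0.0693. Share from r = 0.0550/0.0693 = 0.794.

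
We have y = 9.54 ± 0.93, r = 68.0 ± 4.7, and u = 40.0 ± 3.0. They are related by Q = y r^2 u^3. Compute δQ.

Relative error in a monomial: (δQ/Q)² = Σ (nᵢ · δxᵢ/xᵢ)².
  (1·δy/y)² = (1×0.0975)² = 0.00950;  (2·δr/r)² = (2×0.0691)² = 0.0191;  (3·δu/u)² = (3×0.0750)² = 0.0506
δQ/Q = √(0.0792) = 0.281
Q = 2.82e+09, so δQ = 0.281 × 2.82e+09 = 7.95e+08.

7.95e+08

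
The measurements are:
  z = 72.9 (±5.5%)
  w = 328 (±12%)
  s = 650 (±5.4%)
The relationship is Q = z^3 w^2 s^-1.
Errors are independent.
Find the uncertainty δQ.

1.9e+07

For a monomial Q ∝ z^3, w^2, s^-1, fractional errors add in quadrature:
  (3·δz/z)² = (3×0.0550)² = 0.0272;  (2·δw/w)² = (2×0.120)² = 0.0576;  (-1·δs/s)² = (-1×0.0540)² = 0.00292
δQ/Q = √(0.0877) = 0.296
Q = 6.41e+07, so δQ = 0.296 × 6.41e+07 = 1.9e+07.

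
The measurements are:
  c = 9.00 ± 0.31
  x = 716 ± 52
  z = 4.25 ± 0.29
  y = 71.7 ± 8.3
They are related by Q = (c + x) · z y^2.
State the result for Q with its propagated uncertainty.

Let u = c + x = 725. δu = √(δc² + δx²) = √(0.0961 + 2700) = 52.0, so δu/u = 0.0717.
Q is then a monomial in u, z, y:
δQ/Q = √((δu/u)² + (1·δz/z)² + (2·δy/y)²) = √(0.00514 + 0.00466 + 0.0536) = 0.252
Q = 1.58e+07, so δQ = 0.252 × 1.58e+07 = 3.99e+06.

(1.58 ± 0.399) × 10^7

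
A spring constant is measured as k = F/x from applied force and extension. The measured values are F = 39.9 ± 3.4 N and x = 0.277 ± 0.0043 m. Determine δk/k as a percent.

k is a product of powers, so relative uncertainties combine in quadrature:
  (1·δF/F)² = (1×0.0852)² = 0.00726;  (-1·δx/x)² = (-1×0.0155)² = 0.000241
δk/k = √(0.00750) = 0.0866

8.66%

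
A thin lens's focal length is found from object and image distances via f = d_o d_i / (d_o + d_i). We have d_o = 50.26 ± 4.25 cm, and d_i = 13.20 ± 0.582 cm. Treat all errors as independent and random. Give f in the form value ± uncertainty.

10.45 ± 0.409 cm

∂f/∂d_o = (d_i/(d_o+d_i))² = 0.0433;  ∂f/∂d_i = (d_o/(d_o+d_i))² = 0.627
δf = √((∂f/∂d_o · δd_o)² + (∂f/∂d_i · δd_i)²) = √(0.0338 + 0.133) = 0.409 cm
f = 10.45 cm.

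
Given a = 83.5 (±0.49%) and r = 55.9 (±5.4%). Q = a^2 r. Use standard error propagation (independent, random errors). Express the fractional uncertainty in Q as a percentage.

5.49%

Q is a product of powers, so relative uncertainties combine in quadrature:
  (2·δa/a)² = (2×0.00490)² = 9.6e-05;  (1·δr/r)² = (1×0.0540)² = 0.00292
δQ/Q = √(0.00301) = 0.0549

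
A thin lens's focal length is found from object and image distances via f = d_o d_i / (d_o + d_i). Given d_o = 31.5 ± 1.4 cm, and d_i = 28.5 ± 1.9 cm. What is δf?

0.612 cm

∂f/∂d_o = (d_i/(d_o+d_i))² = 0.226;  ∂f/∂d_i = (d_o/(d_o+d_i))² = 0.276
δf = √((∂f/∂d_o · δd_o)² + (∂f/∂d_i · δd_i)²) = √(0.0998 + 0.274) = 0.612 cm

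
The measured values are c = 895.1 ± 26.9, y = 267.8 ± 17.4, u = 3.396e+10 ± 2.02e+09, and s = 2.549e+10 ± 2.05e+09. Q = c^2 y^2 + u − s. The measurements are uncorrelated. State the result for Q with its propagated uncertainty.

Let p = c^2·y^2 = 5.746e+10. δp/p = √((2·δc/c)² + (2·δy/y)²) = √(0.00361 + 0.0169) = 0.143, so δp = 8.23e+09.
Q = p + u − s: δQ = √(δp² + δu² + δs²) = √(6.77e+19 + 4.08e+18 + 4.2e+18) = 8.72e+09
Q = 6.593e+10.

(6.593 ± 0.872) × 10^10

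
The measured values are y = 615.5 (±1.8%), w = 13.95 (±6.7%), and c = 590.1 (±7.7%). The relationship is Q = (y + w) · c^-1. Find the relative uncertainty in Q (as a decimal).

0.0790

Let u = y + w = 629.5. δu = √(δy² + δw²) = √(123 + 0.874) = 11.1, so δu/u = 0.0177.
Q is then a monomial in u, c:
δQ/Q = √((δu/u)² + (-1·δc/c)²) = √(0.000312 + 0.00593) = 0.0790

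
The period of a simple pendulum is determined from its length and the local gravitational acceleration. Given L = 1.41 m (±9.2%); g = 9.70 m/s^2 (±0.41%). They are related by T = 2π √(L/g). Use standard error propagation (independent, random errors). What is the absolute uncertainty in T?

Each factor contributes (exponent × relative error)² to (δT/T)²:
  (½·δL/L)² = (0.5×0.0920)² = 0.00212;  (−½·δg/g)² = (-0.5×0.00410)² = 4.2e-06
δT/T = √(0.00212) = 0.0460
T = 2.40 s, so δT = 0.0460 × 2.40 = 0.110 s.

0.110 s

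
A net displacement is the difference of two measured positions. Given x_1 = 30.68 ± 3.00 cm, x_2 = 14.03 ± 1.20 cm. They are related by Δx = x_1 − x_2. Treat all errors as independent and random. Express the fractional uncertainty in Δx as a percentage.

19.4%

Absolute uncertainties add in quadrature for a linear combination:
  (δx_1)² = 9.00;  (δx_2)² = 1.44
δΔx = √(10.4) = 3.23 cm
Δx = 16.65 cm, so δΔx/Δx = 3.23/16.65 = 0.194.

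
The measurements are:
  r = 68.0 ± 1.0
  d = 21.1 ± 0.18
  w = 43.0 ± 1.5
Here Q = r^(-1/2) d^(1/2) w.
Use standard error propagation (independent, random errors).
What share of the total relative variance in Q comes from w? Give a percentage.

94.4%

(δQ/Q)² = (−½·δr/r)² + (½·δd/d)² + (1·δw/w)²
  r term: (-0.5×0.0147)² = 5.41e-05
  d term: (0.5×0.00853)² = 1.82e-05
  w term: (1×0.0349)² = 0.00122
Total = 0.00129. Share from w = 0.00122/0.00129 = 0.944.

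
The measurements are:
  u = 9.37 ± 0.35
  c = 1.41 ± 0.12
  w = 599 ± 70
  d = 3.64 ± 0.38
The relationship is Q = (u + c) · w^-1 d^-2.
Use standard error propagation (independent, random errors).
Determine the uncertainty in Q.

0.000328

Let h = u + c = 10.8. δh = √(δu² + δc²) = √(0.122 + 0.0144) = 0.370, so δh/h = 0.0343.
Q is then a monomial in h, w, d:
δQ/Q = √((δh/h)² + (-1·δw/w)² + (-2·δd/d)²) = √(0.00118 + 0.0137 + 0.0436) = 0.242
Q = 0.00136, so δQ = 0.242 × 0.00136 = 0.000328.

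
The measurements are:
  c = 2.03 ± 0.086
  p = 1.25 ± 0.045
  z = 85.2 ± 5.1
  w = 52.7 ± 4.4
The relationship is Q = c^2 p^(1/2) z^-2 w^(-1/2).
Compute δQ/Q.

0.154

Each factor contributes (exponent × relative error)² to (δQ/Q)²:
  (2·δc/c)² = (2×0.0424)² = 0.00718;  (½·δp/p)² = (0.5×0.0360)² = 0.000324;  (-2·δz/z)² = (-2×0.0599)² = 0.0143;  (−½·δw/w)² = (-0.5×0.0835)² = 0.00174
δQ/Q = √(0.0236) = 0.154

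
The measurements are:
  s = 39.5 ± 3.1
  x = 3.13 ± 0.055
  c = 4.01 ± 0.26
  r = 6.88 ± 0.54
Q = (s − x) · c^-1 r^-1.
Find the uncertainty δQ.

0.175

Let u = s − x = 36.4. δu = √(δs² + δx²) = √(9.61 + 0.00302) = 3.10, so δu/u = 0.0852.
Q is then a monomial in u, c, r:
δQ/Q = √((δu/u)² + (-1·δc/c)² + (-1·δr/r)²) = √(0.00727 + 0.00420 + 0.00616) = 0.133
Q = 1.32, so δQ = 0.133 × 1.32 = 0.175.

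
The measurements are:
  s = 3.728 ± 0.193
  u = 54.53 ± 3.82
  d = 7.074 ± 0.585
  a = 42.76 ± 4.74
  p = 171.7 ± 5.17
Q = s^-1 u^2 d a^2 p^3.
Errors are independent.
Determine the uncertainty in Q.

For a monomial Q ∝ s^-1, u^2, d, a^2, p^3, fractional errors add in quadrature:
  (-1·δs/s)² = (-1×0.0518)² = 0.00268;  (2·δu/u)² = (2×0.0701)² = 0.0196;  (1·δd/d)² = (1×0.0827)² = 0.00684;  (2·δa/a)² = (2×0.111)² = 0.0492;  (3·δp/p)² = (3×0.0301)² = 0.00816
δQ/Q = √(0.0865) = 0.294
Q = 5.222e+13, so δQ = 0.294 × 5.222e+13 = 1.54e+13.

1.54e+13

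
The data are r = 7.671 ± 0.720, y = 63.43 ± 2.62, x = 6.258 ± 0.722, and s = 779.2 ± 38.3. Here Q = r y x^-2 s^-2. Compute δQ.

5.54e-06

Products/powers → add relative errors in quadrature, weighted by exponent:
  (1·δr/r)² = (1×0.0939)² = 0.00881;  (1·δy/y)² = (1×0.0413)² = 0.00171;  (-2·δx/x)² = (-2×0.115)² = 0.0532;  (-2·δs/s)² = (-2×0.0492)² = 0.00966
δQ/Q = √(0.0734) = 0.271
Q = 2.046e-05, so δQ = 0.271 × 2.046e-05 = 5.54e-06.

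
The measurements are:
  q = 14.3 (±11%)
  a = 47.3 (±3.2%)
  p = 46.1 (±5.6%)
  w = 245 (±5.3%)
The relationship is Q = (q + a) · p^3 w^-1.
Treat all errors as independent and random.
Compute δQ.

Let u = q + a = 61.6. δu = √(δq² + δa²) = √(2.47 + 2.29) = 2.18, so δu/u = 0.0354.
Q is then a monomial in u, p, w:
δQ/Q = √((δu/u)² + (3·δp/p)² + (-1·δw/w)²) = √(0.00126 + 0.0282 + 0.00281) = 0.180
Q = 24600, so δQ = 0.180 × 24600 = 4430.

4430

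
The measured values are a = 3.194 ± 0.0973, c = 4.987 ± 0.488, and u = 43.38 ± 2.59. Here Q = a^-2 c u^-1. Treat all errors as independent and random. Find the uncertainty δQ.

0.00146

Q is a product of powers, so relative uncertainties combine in quadrature:
  (-2·δa/a)² = (-2×0.0305)² = 0.00371;  (1·δc/c)² = (1×0.0979)² = 0.00958;  (-1·δu/u)² = (-1×0.0597)² = 0.00356
δQ/Q = √(0.0169) = 0.130
Q = 0.01127, so δQ = 0.130 × 0.01127 = 0.00146.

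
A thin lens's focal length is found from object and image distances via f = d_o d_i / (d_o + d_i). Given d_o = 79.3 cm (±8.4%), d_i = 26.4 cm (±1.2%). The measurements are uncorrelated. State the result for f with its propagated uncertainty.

∂f/∂d_o = (d_i/(d_o+d_i))² = 0.0624;  ∂f/∂d_i = (d_o/(d_o+d_i))² = 0.563
δf = √((∂f/∂d_o · δd_o)² + (∂f/∂d_i · δd_i)²) = √(0.173 + 0.0318) = 0.452 cm
f = 19.8 cm.

19.8 ± 0.452 cm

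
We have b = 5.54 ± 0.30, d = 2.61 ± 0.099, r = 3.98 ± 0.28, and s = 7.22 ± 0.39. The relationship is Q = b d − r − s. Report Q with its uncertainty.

Let p = b·d = 14.5. δp/p = √((1·δb/b)² + (1·δd/d)²) = √(0.00293 + 0.00144) = 0.0661, so δp = 0.956.
Q = p − r − s: δQ = √(δp² + δr² + δs²) = √(0.914 + 0.0784 + 0.152) = 1.07
Q = 3.26.

3.26 ± 1.07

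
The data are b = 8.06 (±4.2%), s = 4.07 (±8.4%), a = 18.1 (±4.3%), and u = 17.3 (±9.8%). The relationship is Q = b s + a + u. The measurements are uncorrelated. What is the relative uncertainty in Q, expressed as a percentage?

5.28%

Let p = b·s = 32.8. δp/p = √((1·δb/b)² + (1·δs/s)²) = √(0.00176 + 0.00706) = 0.0939, so δp = 3.08.
Q = p + a + u: δQ = √(δp² + δa² + δu²) = √(9.49 + 0.606 + 2.87) = 3.60
Q = 68.2, so δQ/Q = 3.60/68.2 = 0.0528.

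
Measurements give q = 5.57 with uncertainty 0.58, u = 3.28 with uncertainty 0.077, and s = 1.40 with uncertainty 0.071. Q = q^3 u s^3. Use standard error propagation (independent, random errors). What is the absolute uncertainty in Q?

542

Relative error in a monomial: (δQ/Q)² = Σ (nᵢ · δxᵢ/xᵢ)².
  (3·δq/q)² = (3×0.104)² = 0.0976;  (1·δu/u)² = (1×0.0235)² = 0.000551;  (3·δs/s)² = (3×0.0507)² = 0.0231
δQ/Q = √(0.121) = 0.348
Q = 1560, so δQ = 0.348 × 1560 = 542.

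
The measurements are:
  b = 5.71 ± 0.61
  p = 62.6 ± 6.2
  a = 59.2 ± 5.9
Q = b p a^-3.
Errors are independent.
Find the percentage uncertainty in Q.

Products/powers → add relative errors in quadrature, weighted by exponent:
  (1·δb/b)² = (1×0.107)² = 0.0114;  (1·δp/p)² = (1×0.0990)² = 0.00981;  (-3·δa/a)² = (-3×0.0997)² = 0.0894
δQ/Q = √(0.111) = 0.333

33.3%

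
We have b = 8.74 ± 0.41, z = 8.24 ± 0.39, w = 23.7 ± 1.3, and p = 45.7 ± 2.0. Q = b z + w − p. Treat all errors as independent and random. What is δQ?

5.36

Let h = b·z = 72.0. δh/h = √((1·δb/b)² + (1·δz/z)²) = √(0.00220 + 0.00224) = 0.0666, so δh = 4.80.
Q = h + w − p: δQ = √(δh² + δw² + δp²) = √(23.0 + 1.69 + 4.00) = 5.36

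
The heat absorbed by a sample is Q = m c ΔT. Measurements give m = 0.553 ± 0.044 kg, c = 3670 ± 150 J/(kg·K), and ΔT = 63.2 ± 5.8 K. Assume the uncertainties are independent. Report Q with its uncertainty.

Q is a product of powers, so relative uncertainties combine in quadrature:
  (1·δm/m)² = (1×0.0796)² = 0.00633;  (1·δc/c)² = (1×0.0409)² = 0.00167;  (1·δΔT/ΔT)² = (1×0.0918)² = 0.00842
δQ/Q = √(0.0164) = 0.128
Q = 1.28e+05 J, so δQ = 0.128 × 1.28e+05 = 16400 J.

(1.28 ± 0.164) × 10^5 J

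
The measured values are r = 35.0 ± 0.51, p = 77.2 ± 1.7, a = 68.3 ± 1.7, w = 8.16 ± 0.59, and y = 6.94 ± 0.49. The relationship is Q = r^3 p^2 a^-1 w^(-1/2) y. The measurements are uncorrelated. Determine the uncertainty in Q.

Products/powers → add relative errors in quadrature, weighted by exponent:
  (3·δr/r)² = (3×0.0146)² = 0.00191;  (2·δp/p)² = (2×0.0220)² = 0.00194;  (-1·δa/a)² = (-1×0.0249)² = 0.000620;  (−½·δw/w)² = (-0.5×0.0723)² = 0.00131;  (1·δy/y)² = (1×0.0706)² = 0.00499
δQ/Q = √(0.0108) = 0.104
Q = 9.09e+06, so δQ = 0.104 × 9.09e+06 = 9.43e+05.

9.43e+05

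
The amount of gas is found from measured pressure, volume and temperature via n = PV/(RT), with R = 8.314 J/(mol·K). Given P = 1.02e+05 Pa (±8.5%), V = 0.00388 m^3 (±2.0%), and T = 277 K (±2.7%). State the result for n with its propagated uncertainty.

n is a product of powers, so relative uncertainties combine in quadrature:
  (1·δP/P)² = (1×0.0850)² = 0.00723;  (1·δV/V)² = (1×0.0200)² = 0.000400;  (-1·δT/T)² = (-1×0.0270)² = 0.000729
δn/n = √(0.00835) = 0.0914
n = 0.172 mol, so δn = 0.0914 × 0.172 = 0.0157 mol.

0.172 ± 0.0157 mol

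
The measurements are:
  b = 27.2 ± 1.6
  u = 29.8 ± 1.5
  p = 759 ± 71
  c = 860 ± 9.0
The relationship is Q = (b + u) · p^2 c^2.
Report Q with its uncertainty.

Let w = b + u = 57.0. δw = √(δb² + δu²) = √(2.56 + 2.25) = 2.19, so δw/w = 0.0385.
Q is then a monomial in w, p, c:
δQ/Q = √((δw/w)² + (2·δp/p)² + (2·δc/c)²) = √(0.00148 + 0.0350 + 0.000438) = 0.192
Q = 2.43e+13, so δQ = 0.192 × 2.43e+13 = 4.67e+12.

(2.43 ± 0.467) × 10^13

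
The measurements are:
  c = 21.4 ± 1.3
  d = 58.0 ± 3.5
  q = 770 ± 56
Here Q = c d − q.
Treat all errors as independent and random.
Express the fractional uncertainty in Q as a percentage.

Let p = c·d = 1240. δp/p = √((1·δc/c)² + (1·δd/d)²) = √(0.00369 + 0.00364) = 0.0856, so δp = 106.
Q = p − q: δQ = √(δp² + δq²) = √(11300 + 3140) = 120
Q = 471, so δQ/Q = 120/471 = 0.255.

25.5%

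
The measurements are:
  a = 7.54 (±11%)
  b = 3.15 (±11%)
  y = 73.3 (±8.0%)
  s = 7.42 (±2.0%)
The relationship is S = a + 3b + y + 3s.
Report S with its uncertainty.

S is a linear combination, so absolute uncertainties add in quadrature:
  (δa)² = 0.688;  (3·δb)² = 1.08;  (δy)² = 34.4;  (3·δs)² = 0.198
δS = √(36.4) = 6.03
S = 113.

113 ± 6.03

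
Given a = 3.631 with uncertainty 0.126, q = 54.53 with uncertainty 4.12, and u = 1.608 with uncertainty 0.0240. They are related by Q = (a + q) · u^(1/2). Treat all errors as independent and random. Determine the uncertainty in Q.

5.26

Let w = a + q = 58.16. δw = √(δa² + δq²) = √(0.0159 + 17.0) = 4.12, so δw/w = 0.0709.
Q is then a monomial in w, u:
δQ/Q = √((δw/w)² + (½·δu/u)²) = √(0.00502 + 5.57e-05) = 0.0713
Q = 73.75, so δQ = 0.0713 × 73.75 = 5.26.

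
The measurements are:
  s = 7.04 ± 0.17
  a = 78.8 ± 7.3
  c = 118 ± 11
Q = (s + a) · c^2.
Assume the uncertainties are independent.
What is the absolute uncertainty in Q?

2.45e+05

Let u = s + a = 85.8. δu = √(δs² + δa²) = √(0.0289 + 53.3) = 7.30, so δu/u = 0.0851.
Q is then a monomial in u, c:
δQ/Q = √((δu/u)² + (2·δc/c)²) = √(0.00724 + 0.0348) = 0.205
Q = 1.2e+06, so δQ = 0.205 × 1.2e+06 = 2.45e+05.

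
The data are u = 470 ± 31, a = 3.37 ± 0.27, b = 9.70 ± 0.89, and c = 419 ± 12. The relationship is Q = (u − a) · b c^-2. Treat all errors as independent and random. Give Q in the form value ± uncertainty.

Let w = u − a = 467. δw = √(δu² + δa²) = √(961 + 0.0729) = 31.0, so δw/w = 0.0664.
Q is then a monomial in w, b, c:
δQ/Q = √((δw/w)² + (1·δb/b)² + (-2·δc/c)²) = √(0.00441 + 0.00842 + 0.00328) = 0.127
Q = 0.0258, so δQ = 0.127 × 0.0258 = 0.00327.

0.0258 ± 0.00327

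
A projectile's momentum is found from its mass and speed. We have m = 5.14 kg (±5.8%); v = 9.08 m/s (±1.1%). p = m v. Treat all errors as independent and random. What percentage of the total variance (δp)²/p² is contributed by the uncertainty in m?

96.5%

(δp/p)² = (1·δm/m)² + (1·δv/v)²
  m term: (1×0.0580)² = 0.00336
  v term: (1×0.0110)² = 0.000121
Total = 0.00348. Share from m = 0.00336/0.00348 = 0.965.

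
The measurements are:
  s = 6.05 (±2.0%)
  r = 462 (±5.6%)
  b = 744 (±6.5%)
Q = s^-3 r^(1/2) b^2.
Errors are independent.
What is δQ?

7840

Since Q is a product/quotient, work with relative uncertainties:
  (-3·δs/s)² = (-3×0.0200)² = 0.00360;  (½·δr/r)² = (0.5×0.0560)² = 0.000784;  (2·δb/b)² = (2×0.0650)² = 0.0169
δQ/Q = √(0.0213) = 0.146
Q = 53700, so δQ = 0.146 × 53700 = 7840.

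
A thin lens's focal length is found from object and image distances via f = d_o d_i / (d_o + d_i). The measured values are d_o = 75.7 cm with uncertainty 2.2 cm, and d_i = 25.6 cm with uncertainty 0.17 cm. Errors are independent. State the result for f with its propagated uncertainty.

19.1 ± 0.170 cm

∂f/∂d_o = (d_i/(d_o+d_i))² = 0.0639;  ∂f/∂d_i = (d_o/(d_o+d_i))² = 0.558
δf = √((∂f/∂d_o · δd_o)² + (∂f/∂d_i · δd_i)²) = √(0.0197 + 0.00901) = 0.170 cm
f = 19.1 cm.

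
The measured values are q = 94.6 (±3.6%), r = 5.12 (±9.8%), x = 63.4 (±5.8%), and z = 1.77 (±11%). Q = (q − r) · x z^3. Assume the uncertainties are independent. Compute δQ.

10600

Let u = q − r = 89.5. δu = √(δq² + δr²) = √(11.6 + 0.252) = 3.44, so δu/u = 0.0385.
Q is then a monomial in u, x, z:
δQ/Q = √((δu/u)² + (1·δx/x)² + (3·δz/z)²) = √(0.00148 + 0.00336 + 0.109) = 0.337
Q = 31500, so δQ = 0.337 × 31500 = 10600.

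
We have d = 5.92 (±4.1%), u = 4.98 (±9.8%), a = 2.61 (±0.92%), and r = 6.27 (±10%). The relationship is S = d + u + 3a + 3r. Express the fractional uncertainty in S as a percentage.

S is a linear combination, so absolute uncertainties add in quadrature:
  (δd)² = 0.0589;  (δu)² = 0.238;  (3·δa)² = 0.00519;  (3·δr)² = 3.54
δS = √(3.84) = 1.96
S = 37.5, so δS/S = 1.96/37.5 = 0.0522.

5.22%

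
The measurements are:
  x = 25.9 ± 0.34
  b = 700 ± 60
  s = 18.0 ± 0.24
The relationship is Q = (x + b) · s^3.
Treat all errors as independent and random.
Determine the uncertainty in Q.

3.89e+05

Let u = x + b = 726. δu = √(δx² + δb²) = √(0.116 + 3600) = 60.0, so δu/u = 0.0827.
Q is then a monomial in u, s:
δQ/Q = √((δu/u)² + (3·δs/s)²) = √(0.00683 + 0.00160) = 0.0918
Q = 4.23e+06, so δQ = 0.0918 × 4.23e+06 = 3.89e+05.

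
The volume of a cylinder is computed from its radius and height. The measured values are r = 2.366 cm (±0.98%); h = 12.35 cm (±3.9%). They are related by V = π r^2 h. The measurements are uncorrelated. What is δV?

Each factor contributes (exponent × relative error)² to (δV/V)²:
  (2·δr/r)² = (2×0.00980)² = 0.000384;  (1·δh/h)² = (1×0.0390)² = 0.00152
δV/V = √(0.00191) = 0.0436
V = 217.2 cm^3, so δV = 0.0436 × 217.2 = 9.48 cm^3.

9.48 cm^3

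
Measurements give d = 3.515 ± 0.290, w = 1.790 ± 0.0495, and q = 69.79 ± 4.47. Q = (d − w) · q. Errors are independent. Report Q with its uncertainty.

Let u = d − w = 1.725. δu = √(δd² + δw²) = √(0.0841 + 0.00245) = 0.294, so δu/u = 0.171.
Q is then a monomial in u, q:
δQ/Q = √((δu/u)² + (1·δq/q)²) = √(0.0291 + 0.00410) = 0.182
Q = 120.4, so δQ = 0.182 × 120.4 = 21.9.

120.4 ± 21.9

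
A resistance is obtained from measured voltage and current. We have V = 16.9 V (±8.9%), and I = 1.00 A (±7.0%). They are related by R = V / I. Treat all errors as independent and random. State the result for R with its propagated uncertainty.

16.9 ± 1.91 Ω

Since R is a product/quotient, work with relative uncertainties:
  (1·δV/V)² = (1×0.0890)² = 0.00792;  (-1·δI/I)² = (-1×0.0700)² = 0.00490
δR/R = √(0.0128) = 0.113
R = 16.9 Ω, so δR = 0.113 × 16.9 = 1.91 Ω.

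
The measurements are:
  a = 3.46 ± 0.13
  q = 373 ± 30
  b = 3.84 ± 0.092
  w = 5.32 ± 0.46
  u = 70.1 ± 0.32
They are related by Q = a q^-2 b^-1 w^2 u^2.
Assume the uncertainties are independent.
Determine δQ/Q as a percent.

Q is a product of powers, so relative uncertainties combine in quadrature:
  (1·δa/a)² = (1×0.0376)² = 0.00141;  (-2·δq/q)² = (-2×0.0804)² = 0.0259;  (-1·δb/b)² = (-1×0.0240)² = 0.000574;  (2·δw/w)² = (2×0.0865)² = 0.0299;  (2·δu/u)² = (2×0.00456)² = 8.34e-05
δQ/Q = √(0.0578) = 0.241

24.1%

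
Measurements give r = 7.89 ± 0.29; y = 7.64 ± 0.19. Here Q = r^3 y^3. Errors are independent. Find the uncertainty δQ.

Products/powers → add relative errors in quadrature, weighted by exponent:
  (3·δr/r)² = (3×0.0368)² = 0.0122;  (3·δy/y)² = (3×0.0249)² = 0.00557
δQ/Q = √(0.0177) = 0.133
Q = 2.19e+05, so δQ = 0.133 × 2.19e+05 = 29200.

29200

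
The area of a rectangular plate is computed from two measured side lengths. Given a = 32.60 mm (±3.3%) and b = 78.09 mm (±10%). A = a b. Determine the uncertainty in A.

268 mm^2

Since A is a product/quotient, work with relative uncertainties:
  (1·δa/a)² = (1×0.0330)² = 0.00109;  (1·δb/b)² = (1×0.100)² = 0.0100
δA/A = √(0.0111) = 0.105
A = 2546 mm^2, so δA = 0.105 × 2546 = 268 mm^2.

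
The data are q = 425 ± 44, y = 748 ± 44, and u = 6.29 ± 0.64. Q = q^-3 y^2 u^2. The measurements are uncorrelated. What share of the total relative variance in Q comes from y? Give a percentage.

(δQ/Q)² = (-3·δq/q)² + (2·δy/y)² + (2·δu/u)²
  q term: (-3×0.104)² = 0.0965
  y term: (2×0.0588)² = 0.0138
  u term: (2×0.102)² = 0.0414
Total = 0.152. Share from y = 0.0138/0.152 = 0.0912.

9.12%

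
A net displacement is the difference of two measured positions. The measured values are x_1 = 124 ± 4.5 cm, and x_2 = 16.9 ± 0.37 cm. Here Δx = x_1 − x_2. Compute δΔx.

Sums and differences: (δΔx)² = Σ (cᵢ δxᵢ)².
  (δx_1)² = 20.2;  (δx_2)² = 0.137
δΔx = √(20.4) = 4.52 cm

4.52 cm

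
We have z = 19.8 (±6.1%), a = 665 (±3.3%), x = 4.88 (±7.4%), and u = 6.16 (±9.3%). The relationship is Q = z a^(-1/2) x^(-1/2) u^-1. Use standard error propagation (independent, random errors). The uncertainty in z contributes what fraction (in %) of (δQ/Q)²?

(δQ/Q)² = (1·δz/z)² + (−½·δa/a)² + (−½·δx/x)² + (-1·δu/u)²
  z term: (1×0.0610)² = 0.00372
  a term: (-0.5×0.0330)² = 0.000272
  x term: (-0.5×0.0740)² = 0.00137
  u term: (-1×0.0930)² = 0.00865
Total = 0.0140. Share from z = 0.00372/0.0140 = 0.266.

26.6%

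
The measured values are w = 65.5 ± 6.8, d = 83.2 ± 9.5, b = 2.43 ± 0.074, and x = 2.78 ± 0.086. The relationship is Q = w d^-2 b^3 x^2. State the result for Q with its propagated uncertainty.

1.05 ± 0.288

Products/powers → add relative errors in quadrature, weighted by exponent:
  (1·δw/w)² = (1×0.104)² = 0.0108;  (-2·δd/d)² = (-2×0.114)² = 0.0522;  (3·δb/b)² = (3×0.0305)² = 0.00835;  (2·δx/x)² = (2×0.0309)² = 0.00383
δQ/Q = √(0.0751) = 0.274
Q = 1.05, so δQ = 0.274 × 1.05 = 0.288.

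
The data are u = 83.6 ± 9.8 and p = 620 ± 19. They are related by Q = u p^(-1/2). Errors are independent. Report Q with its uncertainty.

3.36 ± 0.397

Q is a product of powers, so relative uncertainties combine in quadrature:
  (1·δu/u)² = (1×0.117)² = 0.0137;  (−½·δp/p)² = (-0.5×0.0306)² = 0.000235
δQ/Q = √(0.0140) = 0.118
Q = 3.36, so δQ = 0.118 × 3.36 = 0.397.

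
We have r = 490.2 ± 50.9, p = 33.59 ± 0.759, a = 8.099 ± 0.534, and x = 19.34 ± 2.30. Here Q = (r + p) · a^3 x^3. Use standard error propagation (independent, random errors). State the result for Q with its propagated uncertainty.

Let u = r + p = 523.8. δu = √(δr² + δp²) = √(2590 + 0.576) = 50.9, so δu/u = 0.0972.
Q is then a monomial in u, a, x:
δQ/Q = √((δu/u)² + (3·δa/a)² + (3·δx/x)²) = √(0.00945 + 0.0391 + 0.127) = 0.419
Q = 2.013e+09, so δQ = 0.419 × 2.013e+09 = 8.44e+08.

(2.013 ± 0.844) × 10^9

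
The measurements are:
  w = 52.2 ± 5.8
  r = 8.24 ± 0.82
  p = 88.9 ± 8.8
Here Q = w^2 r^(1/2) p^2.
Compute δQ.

1.87e+07

Products/powers → add relative errors in quadrature, weighted by exponent:
  (2·δw/w)² = (2×0.111)² = 0.0494;  (½·δr/r)² = (0.5×0.0995)² = 0.00248;  (2·δp/p)² = (2×0.0990)² = 0.0392
δQ/Q = √(0.0911) = 0.302
Q = 6.18e+07, so δQ = 0.302 × 6.18e+07 = 1.87e+07.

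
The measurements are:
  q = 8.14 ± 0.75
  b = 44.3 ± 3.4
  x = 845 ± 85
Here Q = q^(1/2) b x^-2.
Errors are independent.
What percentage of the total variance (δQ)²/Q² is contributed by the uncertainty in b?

(δQ/Q)² = (½·δq/q)² + (1·δb/b)² + (-2·δx/x)²
  q term: (0.5×0.0921)² = 0.00212
  b term: (1×0.0767)² = 0.00589
  x term: (-2×0.101)² = 0.0405
Total = 0.0485. Share from b = 0.00589/0.0485 = 0.121.

12.1%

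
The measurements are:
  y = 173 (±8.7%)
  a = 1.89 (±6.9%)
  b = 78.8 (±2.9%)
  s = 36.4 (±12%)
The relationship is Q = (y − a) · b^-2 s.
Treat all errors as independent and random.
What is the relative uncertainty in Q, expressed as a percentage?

Let u = y − a = 171. δu = √(δy² + δa²) = √(227 + 0.0170) = 15.1, so δu/u = 0.0880.
Q is then a monomial in u, b, s:
δQ/Q = √((δu/u)² + (-2·δb/b)² + (1·δs/s)²) = √(0.00774 + 0.00336 + 0.0144) = 0.160

16.0%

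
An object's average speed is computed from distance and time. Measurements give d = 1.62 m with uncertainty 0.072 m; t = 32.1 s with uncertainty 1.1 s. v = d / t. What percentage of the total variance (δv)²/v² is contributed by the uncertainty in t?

(δv/v)² = (1·δd/d)² + (-1·δt/t)²
  d term: (1×0.0444)² = 0.00198
  t term: (-1×0.0343)² = 0.00117
Total = 0.00315. Share from t = 0.00117/0.00315 = 0.373.

37.3%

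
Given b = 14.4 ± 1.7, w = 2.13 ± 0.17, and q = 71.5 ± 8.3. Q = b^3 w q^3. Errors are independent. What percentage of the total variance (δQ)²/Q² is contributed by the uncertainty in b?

49.6%

(δQ/Q)² = (3·δb/b)² + (1·δw/w)² + (3·δq/q)²
  b term: (3×0.118)² = 0.125
  w term: (1×0.0798)² = 0.00637
  q term: (3×0.116)² = 0.121
Total = 0.253. Share from b = 0.125/0.253 = 0.496.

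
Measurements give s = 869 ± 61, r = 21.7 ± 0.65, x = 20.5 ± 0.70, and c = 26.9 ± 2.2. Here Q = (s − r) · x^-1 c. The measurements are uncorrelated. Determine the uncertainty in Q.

127

Let u = s − r = 847. δu = √(δs² + δr²) = √(3720 + 0.423) = 61.0, so δu/u = 0.0720.
Q is then a monomial in u, x, c:
δQ/Q = √((δu/u)² + (-1·δx/x)² + (1·δc/c)²) = √(0.00518 + 0.00117 + 0.00669) = 0.114
Q = 1110, so δQ = 0.114 × 1110 = 127.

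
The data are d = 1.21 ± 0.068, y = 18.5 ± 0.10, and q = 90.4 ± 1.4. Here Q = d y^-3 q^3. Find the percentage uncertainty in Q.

Products/powers → add relative errors in quadrature, weighted by exponent:
  (1·δd/d)² = (1×0.0562)² = 0.00316;  (-3·δy/y)² = (-3×0.00541)² = 0.000263;  (3·δq/q)² = (3×0.0155)² = 0.00216
δQ/Q = √(0.00558) = 0.0747

7.47%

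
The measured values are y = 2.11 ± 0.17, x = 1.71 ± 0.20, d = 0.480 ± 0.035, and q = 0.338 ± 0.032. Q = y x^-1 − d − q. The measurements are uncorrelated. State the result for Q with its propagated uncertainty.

Let p = y·x^-1 = 1.23. δp/p = √((1·δy/y)² + (-1·δx/x)²) = √(0.00649 + 0.0137) = 0.142, so δp = 0.175.
Q = p − d − q: δQ = √(δp² + δd² + δq²) = √(0.0307 + 0.00123 + 0.00102) = 0.182
Q = 0.416.

0.416 ± 0.182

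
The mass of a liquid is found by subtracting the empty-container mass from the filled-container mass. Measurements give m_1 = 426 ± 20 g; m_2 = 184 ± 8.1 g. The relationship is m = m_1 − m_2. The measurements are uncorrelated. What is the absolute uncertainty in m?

Sums and differences: (δm)² = Σ (cᵢ δxᵢ)².
  (δm_1)² = 400;  (δm_2)² = 65.6
δm = √(466) = 21.6 g

21.6 g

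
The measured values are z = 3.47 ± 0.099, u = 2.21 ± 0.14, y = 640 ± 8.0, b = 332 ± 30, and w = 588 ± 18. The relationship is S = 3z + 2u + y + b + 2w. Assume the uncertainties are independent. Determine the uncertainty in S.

Each term contributes (cᵢ δxᵢ)² to (δS)²:
  (3·δz)² = 0.0882;  (2·δu)² = 0.0784;  (δy)² = 64.0;  (δb)² = 900;  (2·δw)² = 1300
δS = √(2260) = 47.5

47.5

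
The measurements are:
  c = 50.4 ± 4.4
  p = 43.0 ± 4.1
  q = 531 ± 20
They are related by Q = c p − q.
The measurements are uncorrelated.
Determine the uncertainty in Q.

281

Let w = c·p = 2170. δw/w = √((1·δc/c)² + (1·δp/p)²) = √(0.00762 + 0.00909) = 0.129, so δw = 280.
Q = w − q: δQ = √(δw² + δq²) = √(78500 + 400) = 281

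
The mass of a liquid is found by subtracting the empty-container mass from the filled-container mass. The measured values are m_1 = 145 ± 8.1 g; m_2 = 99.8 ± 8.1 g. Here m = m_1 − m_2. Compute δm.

11.5 g

For a sum/difference, combine absolute errors in quadrature:
  (δm_1)² = 65.6;  (δm_2)² = 65.6
δm = √(131) = 11.5 g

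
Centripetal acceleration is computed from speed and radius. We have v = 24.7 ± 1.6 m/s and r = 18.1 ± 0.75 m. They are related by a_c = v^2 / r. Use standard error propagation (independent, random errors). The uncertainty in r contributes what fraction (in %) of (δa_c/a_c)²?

9.28%

(δa_c/a_c)² = (2·δv/v)² + (-1·δr/r)²
  v term: (2×0.0648)² = 0.0168
  r term: (-1×0.0414)² = 0.00172
Total = 0.0185. Share from r = 0.00172/0.0185 = 0.0928.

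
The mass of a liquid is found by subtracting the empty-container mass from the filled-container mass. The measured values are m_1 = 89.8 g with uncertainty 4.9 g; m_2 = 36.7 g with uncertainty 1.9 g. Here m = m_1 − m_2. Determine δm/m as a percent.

9.90%

Sums and differences: (δm)² = Σ (cᵢ δxᵢ)².
  (δm_1)² = 24.0;  (δm_2)² = 3.61
δm = √(27.6) = 5.26 g
m = 53.1 g, so δm/m = 5.26/53.1 = 0.0990.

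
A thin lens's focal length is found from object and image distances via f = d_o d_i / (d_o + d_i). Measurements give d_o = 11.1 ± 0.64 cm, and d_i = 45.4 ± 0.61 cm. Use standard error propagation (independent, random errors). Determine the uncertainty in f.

0.414 cm

∂f/∂d_o = (d_i/(d_o+d_i))² = 0.646;  ∂f/∂d_i = (d_o/(d_o+d_i))² = 0.0386
δf = √((∂f/∂d_o · δd_o)² + (∂f/∂d_i · δd_i)²) = √(0.171 + 0.000554) = 0.414 cm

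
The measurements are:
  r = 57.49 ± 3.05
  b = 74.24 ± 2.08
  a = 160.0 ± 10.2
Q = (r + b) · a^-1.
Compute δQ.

0.0573

Let u = r + b = 131.7. δu = √(δr² + δb²) = √(9.30 + 4.33) = 3.69, so δu/u = 0.0280.
Q is then a monomial in u, a:
δQ/Q = √((δu/u)² + (-1·δa/a)²) = √(0.000785 + 0.00406) = 0.0696
Q = 0.8233, so δQ = 0.0696 × 0.8233 = 0.0573.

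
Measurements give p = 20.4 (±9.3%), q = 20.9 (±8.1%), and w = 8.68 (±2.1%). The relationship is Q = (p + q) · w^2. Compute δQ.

232

Let u = p + q = 41.3. δu = √(δp² + δq²) = √(3.60 + 2.87) = 2.54, so δu/u = 0.0616.
Q is then a monomial in u, w:
δQ/Q = √((δu/u)² + (2·δw/w)²) = √(0.00379 + 0.00176) = 0.0745
Q = 3110, so δQ = 0.0745 × 3110 = 232.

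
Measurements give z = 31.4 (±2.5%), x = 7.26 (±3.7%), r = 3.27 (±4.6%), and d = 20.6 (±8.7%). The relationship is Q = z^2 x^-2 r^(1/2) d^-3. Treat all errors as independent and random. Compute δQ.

0.00107

For a monomial Q ∝ z^2, x^-2, r^(1/2), d^-3, fractional errors add in quadrature:
  (2·δz/z)² = (2×0.0250)² = 0.00250;  (-2·δx/x)² = (-2×0.0370)² = 0.00548;  (½·δr/r)² = (0.5×0.0460)² = 0.000529;  (-3·δd/d)² = (-3×0.0870)² = 0.0681
δQ/Q = √(0.0766) = 0.277
Q = 0.00387, so δQ = 0.277 × 0.00387 = 0.00107.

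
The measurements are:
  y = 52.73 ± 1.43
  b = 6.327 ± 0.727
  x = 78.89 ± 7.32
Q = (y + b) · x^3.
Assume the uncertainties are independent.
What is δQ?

8.11e+06

Let u = y + b = 59.06. δu = √(δy² + δb²) = √(2.04 + 0.529) = 1.60, so δu/u = 0.0272.
Q is then a monomial in u, x:
δQ/Q = √((δu/u)² + (3·δx/x)²) = √(0.000738 + 0.0775) = 0.280
Q = 2.9e+07, so δQ = 0.280 × 2.9e+07 = 8.11e+06.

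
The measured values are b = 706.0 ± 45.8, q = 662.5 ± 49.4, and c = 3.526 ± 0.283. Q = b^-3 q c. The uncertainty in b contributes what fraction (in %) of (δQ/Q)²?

75.9%

(δQ/Q)² = (-3·δb/b)² + (1·δq/q)² + (1·δc/c)²
  b term: (-3×0.0649)² = 0.0379
  q term: (1×0.0746)² = 0.00556
  c term: (1×0.0803)² = 0.00644
Total = 0.0499. Share from b = 0.0379/0.0499 = 0.759.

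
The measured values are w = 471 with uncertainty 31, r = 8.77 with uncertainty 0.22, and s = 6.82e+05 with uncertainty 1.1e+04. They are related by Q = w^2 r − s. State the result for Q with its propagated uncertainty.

Let p = w^2·r = 1.95e+06. δp/p = √((2·δw/w)² + (1·δr/r)²) = √(0.0173 + 0.000629) = 0.134, so δp = 2.61e+05.
Q = p − s: δQ = √(δp² + δs²) = √(6.8e+10 + 1.21e+08) = 2.61e+05
Q = 1.26e+06.

(1.26 ± 0.261) × 10^6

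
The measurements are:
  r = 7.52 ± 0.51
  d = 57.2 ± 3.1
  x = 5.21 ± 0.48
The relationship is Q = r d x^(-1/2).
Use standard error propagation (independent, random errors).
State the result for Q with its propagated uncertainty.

188 ± 18.5

For a monomial Q ∝ r, d, x^(-1/2), fractional errors add in quadrature:
  (1·δr/r)² = (1×0.0678)² = 0.00460;  (1·δd/d)² = (1×0.0542)² = 0.00294;  (−½·δx/x)² = (-0.5×0.0921)² = 0.00212
δQ/Q = √(0.00966) = 0.0983
Q = 188, so δQ = 0.0983 × 188 = 18.5.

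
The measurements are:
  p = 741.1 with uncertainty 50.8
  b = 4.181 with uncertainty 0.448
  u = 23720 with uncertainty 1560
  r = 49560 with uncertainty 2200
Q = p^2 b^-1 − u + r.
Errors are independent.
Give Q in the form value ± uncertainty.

157200 ± 23000

Let w = p^2·b^-1 = 131400. δw/w = √((2·δp/p)² + (-1·δb/b)²) = √(0.0188 + 0.0115) = 0.174, so δw = 22900.
Q = w − u + r: δQ = √(δw² + δu² + δr²) = √(5.22e+08 + 2.43e+06 + 4.84e+06) = 23000
Q = 157200.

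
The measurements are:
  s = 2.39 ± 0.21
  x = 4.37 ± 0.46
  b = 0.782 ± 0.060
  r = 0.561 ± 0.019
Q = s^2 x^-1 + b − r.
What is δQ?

Let p = s^2·x^-1 = 1.31. δp/p = √((2·δs/s)² + (-1·δx/x)²) = √(0.0309 + 0.0111) = 0.205, so δp = 0.268.
Q = p + b − r: δQ = √(δp² + δb² + δr²) = √(0.0717 + 0.00360 + 0.000361) = 0.275

0.275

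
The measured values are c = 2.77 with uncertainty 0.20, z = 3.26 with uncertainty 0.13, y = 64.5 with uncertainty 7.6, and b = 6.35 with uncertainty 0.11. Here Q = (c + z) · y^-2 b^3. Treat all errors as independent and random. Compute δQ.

Let u = c + z = 6.03. δu = √(δc² + δz²) = √(0.0400 + 0.0169) = 0.239, so δu/u = 0.0396.
Q is then a monomial in u, y, b:
δQ/Q = √((δu/u)² + (-2·δy/y)² + (3·δb/b)²) = √(0.00156 + 0.0555 + 0.00270) = 0.245
Q = 0.371, so δQ = 0.245 × 0.371 = 0.0908.

0.0908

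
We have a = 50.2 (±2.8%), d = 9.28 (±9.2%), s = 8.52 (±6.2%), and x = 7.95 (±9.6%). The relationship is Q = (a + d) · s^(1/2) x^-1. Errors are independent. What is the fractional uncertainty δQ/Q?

Let u = a + d = 59.5. δu = √(δa² + δd²) = √(1.98 + 0.729) = 1.64, so δu/u = 0.0276.
Q is then a monomial in u, s, x:
δQ/Q = √((δu/u)² + (½·δs/s)² + (-1·δx/x)²) = √(0.000764 + 0.000961 + 0.00922) = 0.105

0.105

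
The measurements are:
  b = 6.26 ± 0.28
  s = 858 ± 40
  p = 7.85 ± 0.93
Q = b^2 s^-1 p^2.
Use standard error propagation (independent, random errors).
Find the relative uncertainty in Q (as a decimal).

Each factor contributes (exponent × relative error)² to (δQ/Q)²:
  (2·δb/b)² = (2×0.0447)² = 0.00800;  (-1·δs/s)² = (-1×0.0466)² = 0.00217;  (2·δp/p)² = (2×0.118)² = 0.0561
δQ/Q = √(0.0663) = 0.258

0.258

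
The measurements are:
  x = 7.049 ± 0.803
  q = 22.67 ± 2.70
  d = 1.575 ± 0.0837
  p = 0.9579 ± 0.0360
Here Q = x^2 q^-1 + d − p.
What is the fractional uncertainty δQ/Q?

Let w = x^2·q^-1 = 2.192. δw/w = √((2·δx/x)² + (-1·δq/q)²) = √(0.0519 + 0.0142) = 0.257, so δw = 0.563.
Q = w + d − p: δQ = √(δw² + δd² + δp²) = √(0.318 + 0.00701 + 0.00130) = 0.571
Q = 2.809, so δQ/Q = 0.571/2.809 = 0.203.

0.203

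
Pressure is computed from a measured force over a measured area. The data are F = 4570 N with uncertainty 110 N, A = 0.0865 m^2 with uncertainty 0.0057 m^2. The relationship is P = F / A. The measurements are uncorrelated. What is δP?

3710 Pa

Products/powers → add relative errors in quadrature, weighted by exponent:
  (1·δF/F)² = (1×0.0241)² = 0.000579;  (-1·δA/A)² = (-1×0.0659)² = 0.00434
δP/P = √(0.00492) = 0.0702
P = 52800 Pa, so δP = 0.0702 × 52800 = 3710 Pa.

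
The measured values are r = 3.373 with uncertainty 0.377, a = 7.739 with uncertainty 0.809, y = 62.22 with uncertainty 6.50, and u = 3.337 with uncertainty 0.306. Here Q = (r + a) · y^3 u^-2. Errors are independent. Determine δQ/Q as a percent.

Let w = r + a = 11.11. δw = √(δr² + δa²) = √(0.142 + 0.654) = 0.893, so δw/w = 0.0803.
Q is then a monomial in w, y, u:
δQ/Q = √((δw/w)² + (3·δy/y)² + (-2·δu/u)²) = √(0.00645 + 0.0982 + 0.0336) = 0.372

37.2%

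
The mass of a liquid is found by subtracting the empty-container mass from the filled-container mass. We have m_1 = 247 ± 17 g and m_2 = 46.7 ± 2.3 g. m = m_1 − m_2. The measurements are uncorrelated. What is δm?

17.2 g

m is a linear combination, so absolute uncertainties add in quadrature:
  (δm_1)² = 289;  (δm_2)² = 5.29
δm = √(294) = 17.2 g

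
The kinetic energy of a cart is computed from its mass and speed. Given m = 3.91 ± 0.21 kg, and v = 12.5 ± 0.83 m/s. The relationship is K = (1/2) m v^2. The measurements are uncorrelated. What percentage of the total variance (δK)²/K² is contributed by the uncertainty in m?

14.1%

(δK/K)² = (1·δm/m)² + (2·δv/v)²
  m term: (1×0.0537)² = 0.00288
  v term: (2×0.0664)² = 0.0176
Total = 0.0205. Share from m = 0.00288/0.0205 = 0.141.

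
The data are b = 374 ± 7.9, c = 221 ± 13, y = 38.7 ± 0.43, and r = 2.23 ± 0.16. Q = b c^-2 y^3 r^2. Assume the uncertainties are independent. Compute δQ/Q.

0.190

Each factor contributes (exponent × relative error)² to (δQ/Q)²:
  (1·δb/b)² = (1×0.0211)² = 0.000446;  (-2·δc/c)² = (-2×0.0588)² = 0.0138;  (3·δy/y)² = (3×0.0111)² = 0.00111;  (2·δr/r)² = (2×0.0717)² = 0.0206
δQ/Q = √(0.0360) = 0.190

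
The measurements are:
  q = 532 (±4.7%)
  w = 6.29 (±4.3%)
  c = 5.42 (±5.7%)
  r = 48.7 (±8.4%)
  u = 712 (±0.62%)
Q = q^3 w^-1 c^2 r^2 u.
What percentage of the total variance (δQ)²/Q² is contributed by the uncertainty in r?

(δQ/Q)² = (3·δq/q)² + (-1·δw/w)² + (2·δc/c)² + (2·δr/r)² + (1·δu/u)²
  q term: (3×0.0470)² = 0.0199
  w term: (-1×0.0430)² = 0.00185
  c term: (2×0.0570)² = 0.0130
  r term: (2×0.0840)² = 0.0282
  u term: (1×0.00620)² = 3.84e-05
Total = 0.0630. Share from r = 0.0282/0.0630 = 0.448.

44.8%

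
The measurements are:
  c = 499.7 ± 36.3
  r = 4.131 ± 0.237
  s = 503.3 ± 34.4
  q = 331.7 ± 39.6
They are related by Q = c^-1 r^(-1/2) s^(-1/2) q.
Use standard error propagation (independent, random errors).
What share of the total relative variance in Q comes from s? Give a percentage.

5.43%

(δQ/Q)² = (-1·δc/c)² + (−½·δr/r)² + (−½·δs/s)² + (1·δq/q)²
  c term: (-1×0.0726)² = 0.00528
  r term: (-0.5×0.0574)² = 0.000823
  s term: (-0.5×0.0683)² = 0.00117
  q term: (1×0.119)² = 0.0143
Total = 0.0215. Share from s = 0.00117/0.0215 = 0.0543.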